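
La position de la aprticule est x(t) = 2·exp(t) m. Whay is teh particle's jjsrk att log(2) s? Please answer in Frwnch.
Pour résoudre ceci, nous devons prendre 3 dérivées de notre équation de la position x(t) = 2·exp(t). En prenant d/dt de x(t), nous trouvons v(t) = 2·exp(t). La dérivée de la vitesse donne l'accélération: a(t) = 2·exp(t). En dérivant l'accélération, nous obtenons le jerk: j(t) = 2·exp(t). En utilisant j(t) = 2·exp(t) et en substituant t = log(2), nous trouvons j = 4.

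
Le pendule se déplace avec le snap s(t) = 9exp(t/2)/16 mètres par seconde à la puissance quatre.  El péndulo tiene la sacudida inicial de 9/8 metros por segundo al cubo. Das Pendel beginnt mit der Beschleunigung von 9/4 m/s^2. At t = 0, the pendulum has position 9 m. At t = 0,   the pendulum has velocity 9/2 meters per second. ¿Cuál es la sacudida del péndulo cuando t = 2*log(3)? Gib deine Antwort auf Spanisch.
Para resolver esto, necesitamos tomar 1 antiderivada de nuestra ecuación del snap s(t) = 9·exp(t/2)/16. Tomando ∫s(t)dt y aplicando j(0) = 9/8, encontramos j(t) = 9·exp(t/2)/8. Tenemos la sacudida j(t) = 9·exp(t/2)/8. Sustituyendo t = 2*log(3): j(2*log(3)) = 27/8.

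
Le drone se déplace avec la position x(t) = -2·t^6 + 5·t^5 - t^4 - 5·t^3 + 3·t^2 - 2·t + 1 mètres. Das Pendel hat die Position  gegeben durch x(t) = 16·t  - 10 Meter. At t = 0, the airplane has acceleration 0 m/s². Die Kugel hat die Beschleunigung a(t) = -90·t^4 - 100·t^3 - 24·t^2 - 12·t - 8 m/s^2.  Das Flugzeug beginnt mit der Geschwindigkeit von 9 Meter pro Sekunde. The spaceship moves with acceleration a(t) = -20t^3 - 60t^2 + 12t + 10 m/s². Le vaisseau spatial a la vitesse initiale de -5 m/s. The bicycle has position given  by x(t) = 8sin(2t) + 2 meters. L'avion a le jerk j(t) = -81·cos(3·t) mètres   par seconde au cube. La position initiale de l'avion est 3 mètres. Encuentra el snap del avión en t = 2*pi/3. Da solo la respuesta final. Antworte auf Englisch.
The answer is 0.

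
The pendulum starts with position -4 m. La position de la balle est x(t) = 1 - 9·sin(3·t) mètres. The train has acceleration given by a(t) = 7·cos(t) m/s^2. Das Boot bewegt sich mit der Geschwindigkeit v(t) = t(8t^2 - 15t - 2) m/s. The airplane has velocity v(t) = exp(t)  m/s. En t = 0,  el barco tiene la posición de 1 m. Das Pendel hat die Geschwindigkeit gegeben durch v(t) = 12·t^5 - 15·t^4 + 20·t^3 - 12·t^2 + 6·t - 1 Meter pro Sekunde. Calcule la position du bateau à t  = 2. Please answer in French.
Nous devons intégrer notre équation de la vitesse v(t) = t·(8·t^2 - 15·t - 2) 1 fois. La primitive de la vitesse est la position. En utilisant x(0) = 1, nous obtenons x(t) = 2·t^4 - 5·t^3 - t^2 + 1. Nous avons la position x(t) = 2·t^4 - 5·t^3 - t^2 + 1. En substituant t = 2: x(2) = -11.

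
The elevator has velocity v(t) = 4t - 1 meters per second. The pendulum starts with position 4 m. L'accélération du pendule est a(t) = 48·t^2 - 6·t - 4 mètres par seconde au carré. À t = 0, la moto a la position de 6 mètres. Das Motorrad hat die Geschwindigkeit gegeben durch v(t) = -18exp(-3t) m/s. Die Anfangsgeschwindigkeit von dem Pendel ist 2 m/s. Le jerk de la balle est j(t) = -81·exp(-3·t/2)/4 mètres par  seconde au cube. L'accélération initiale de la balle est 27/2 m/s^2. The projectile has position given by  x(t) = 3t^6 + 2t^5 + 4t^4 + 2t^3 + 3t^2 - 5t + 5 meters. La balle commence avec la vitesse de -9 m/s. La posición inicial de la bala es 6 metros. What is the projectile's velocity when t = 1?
Starting from position x(t) = 3·t^6 + 2·t^5 + 4·t^4 + 2·t^3 + 3·t^2 - 5·t + 5, we take 1 derivative. The derivative of position gives velocity: v(t) = 18·t^5 + 10·t^4 + 16·t^3 + 6·t^2 + 6·t - 5. Using v(t) = 18·t^5 + 10·t^4 + 16·t^3 + 6·t^2 + 6·t - 5 and substituting t = 1, we find v = 51.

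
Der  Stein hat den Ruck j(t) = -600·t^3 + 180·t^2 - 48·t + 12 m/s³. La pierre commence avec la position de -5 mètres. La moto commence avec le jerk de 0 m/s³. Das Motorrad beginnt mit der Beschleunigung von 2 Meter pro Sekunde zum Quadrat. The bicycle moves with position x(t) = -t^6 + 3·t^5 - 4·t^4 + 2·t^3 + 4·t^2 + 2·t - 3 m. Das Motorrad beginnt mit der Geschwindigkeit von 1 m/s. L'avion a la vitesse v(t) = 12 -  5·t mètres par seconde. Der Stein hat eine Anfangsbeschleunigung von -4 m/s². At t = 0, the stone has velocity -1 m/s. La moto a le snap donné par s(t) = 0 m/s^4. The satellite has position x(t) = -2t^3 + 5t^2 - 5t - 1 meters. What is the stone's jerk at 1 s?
From the given jerk equation j(t) = -600·t^3 + 180·t^2 - 48·t + 12, we substitute t = 1 to get j = -456.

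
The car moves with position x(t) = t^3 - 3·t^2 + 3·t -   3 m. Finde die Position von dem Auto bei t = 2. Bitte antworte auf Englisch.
Using x(t) = t^3 - 3·t^2 + 3·t - 3 and substituting t = 2, we find x = -1.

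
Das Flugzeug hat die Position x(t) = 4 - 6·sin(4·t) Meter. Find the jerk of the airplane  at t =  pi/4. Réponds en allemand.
Um dies zu lösen, müssen wir 3 Ableitungen unserer Gleichung für die Position x(t) = 4 - 6·sin(4·t) nehmen. Die Ableitung von der Position ergibt die Geschwindigkeit: v(t) = -24·cos(4·t). Die Ableitung von der Geschwindigkeit ergibt die Beschleunigung: a(t) = 96·sin(4·t). Durch Ableiten von der Beschleunigung erhalten wir den Ruck: j(t) = 384·cos(4·t). Mit j(t) = 384·cos(4·t) und Einsetzen von t = pi/4, finden wir j = -384.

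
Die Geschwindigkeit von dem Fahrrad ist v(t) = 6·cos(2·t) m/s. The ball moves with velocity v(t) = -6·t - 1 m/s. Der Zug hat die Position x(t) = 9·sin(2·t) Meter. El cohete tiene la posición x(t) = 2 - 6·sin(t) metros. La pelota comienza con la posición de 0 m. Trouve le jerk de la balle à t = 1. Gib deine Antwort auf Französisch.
Nous devons dériver notre équation de la vitesse v(t) = -6·t - 1 2 fois. En dérivant la vitesse, nous obtenons l'accélération: a(t) = -6. La dérivée de l'accélération donne le jerk: j(t) = 0. De l'équation du jerk j(t) = 0, nous substituons t = 1 pour obtenir j = 0.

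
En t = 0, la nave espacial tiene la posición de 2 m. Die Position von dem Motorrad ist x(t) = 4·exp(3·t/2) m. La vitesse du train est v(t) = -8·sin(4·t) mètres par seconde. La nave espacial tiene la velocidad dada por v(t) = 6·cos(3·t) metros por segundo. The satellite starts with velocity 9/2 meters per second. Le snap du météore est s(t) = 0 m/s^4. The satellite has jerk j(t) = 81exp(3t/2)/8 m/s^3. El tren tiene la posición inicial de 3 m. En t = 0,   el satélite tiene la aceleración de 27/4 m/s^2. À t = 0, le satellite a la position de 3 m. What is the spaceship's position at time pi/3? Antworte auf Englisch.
We must find the antiderivative of our velocity equation v(t) = 6·cos(3·t) 1 time. Finding the antiderivative of v(t) and using x(0) = 2: x(t) = 2·sin(3·t) + 2. We have position x(t) = 2·sin(3·t) + 2. Substituting t = pi/3: x(pi/3) = 2.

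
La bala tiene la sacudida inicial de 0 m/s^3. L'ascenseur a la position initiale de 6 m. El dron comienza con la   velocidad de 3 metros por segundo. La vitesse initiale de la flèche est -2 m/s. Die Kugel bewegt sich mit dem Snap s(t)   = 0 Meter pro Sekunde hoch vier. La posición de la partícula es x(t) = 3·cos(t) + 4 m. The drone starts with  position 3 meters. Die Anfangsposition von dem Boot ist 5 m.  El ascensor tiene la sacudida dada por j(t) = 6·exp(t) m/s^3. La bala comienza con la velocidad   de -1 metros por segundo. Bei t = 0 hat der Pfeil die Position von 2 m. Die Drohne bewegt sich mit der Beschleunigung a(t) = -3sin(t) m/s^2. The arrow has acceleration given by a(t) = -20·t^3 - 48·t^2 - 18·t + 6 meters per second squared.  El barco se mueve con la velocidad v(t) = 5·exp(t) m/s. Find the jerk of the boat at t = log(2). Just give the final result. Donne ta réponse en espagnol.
En t = log(2), j = 10.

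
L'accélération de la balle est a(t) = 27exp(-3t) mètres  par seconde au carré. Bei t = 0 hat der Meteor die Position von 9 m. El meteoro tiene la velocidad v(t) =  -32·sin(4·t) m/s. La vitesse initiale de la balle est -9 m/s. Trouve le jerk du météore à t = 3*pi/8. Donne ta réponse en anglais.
To solve this, we need to take 2 derivatives of our velocity equation v(t) = -32·sin(4·t). Taking d/dt of v(t), we find a(t) = -128·cos(4·t). Taking d/dt of a(t), we find j(t) = 512·sin(4·t). Using j(t) = 512·sin(4·t) and substituting t = 3*pi/8, we find j = -512.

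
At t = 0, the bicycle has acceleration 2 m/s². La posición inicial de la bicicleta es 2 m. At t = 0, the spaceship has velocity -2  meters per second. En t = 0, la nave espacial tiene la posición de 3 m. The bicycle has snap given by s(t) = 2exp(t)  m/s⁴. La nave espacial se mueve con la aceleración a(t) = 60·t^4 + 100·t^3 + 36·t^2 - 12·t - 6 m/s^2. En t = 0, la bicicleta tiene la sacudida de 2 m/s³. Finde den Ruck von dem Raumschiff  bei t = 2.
Wir müssen unsere Gleichung für die Beschleunigung a(t) = 60·t^4 + 100·t^3 + 36·t^2 - 12·t - 6 1-mal ableiten. Mit d/dt von a(t) finden wir j(t) = 240·t^3 + 300·t^2 + 72·t - 12. Aus der Gleichung für den Ruck j(t) = 240·t^3 + 300·t^2 + 72·t - 12, setzen wir t = 2 ein und erhalten j = 3252.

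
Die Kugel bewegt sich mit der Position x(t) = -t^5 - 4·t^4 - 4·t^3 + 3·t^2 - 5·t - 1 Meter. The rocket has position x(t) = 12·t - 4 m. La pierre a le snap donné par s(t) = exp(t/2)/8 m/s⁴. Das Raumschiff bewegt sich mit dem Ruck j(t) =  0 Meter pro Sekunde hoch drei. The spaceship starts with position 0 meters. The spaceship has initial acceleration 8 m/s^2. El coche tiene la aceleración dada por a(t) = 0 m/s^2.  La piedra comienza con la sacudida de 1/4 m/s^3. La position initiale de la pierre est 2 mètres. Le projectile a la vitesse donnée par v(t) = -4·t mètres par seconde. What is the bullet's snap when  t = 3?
To solve this, we need to take 4 derivatives of our position equation x(t) = -t^5 - 4·t^4 - 4·t^3 + 3·t^2 - 5·t - 1. Taking d/dt of x(t), we find v(t) = -5·t^4 - 16·t^3 - 12·t^2 + 6·t - 5. The derivative of velocity gives acceleration: a(t) = -20·t^3 - 48·t^2 - 24·t + 6. Differentiating acceleration, we get jerk: j(t) = -60·t^2 - 96·t - 24. Taking d/dt of j(t), we find s(t) = -120·t - 96. From the given snap equation s(t) = -120·t - 96, we substitute t = 3 to get s = -456.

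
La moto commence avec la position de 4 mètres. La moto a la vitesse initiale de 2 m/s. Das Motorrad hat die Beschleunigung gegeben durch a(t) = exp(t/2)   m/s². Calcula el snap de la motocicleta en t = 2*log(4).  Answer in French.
Pour résoudre ceci, nous devons prendre 2 dérivées de notre équation de l'accélération a(t) = exp(t/2). En dérivant l'accélération, nous obtenons le jerk: j(t) = exp(t/2)/2. La dérivée du jerk donne le snap: s(t) = exp(t/2)/4. Nous avons le snap s(t) = exp(t/2)/4. En substituant t = 2*log(4): s(2*log(4)) = 1.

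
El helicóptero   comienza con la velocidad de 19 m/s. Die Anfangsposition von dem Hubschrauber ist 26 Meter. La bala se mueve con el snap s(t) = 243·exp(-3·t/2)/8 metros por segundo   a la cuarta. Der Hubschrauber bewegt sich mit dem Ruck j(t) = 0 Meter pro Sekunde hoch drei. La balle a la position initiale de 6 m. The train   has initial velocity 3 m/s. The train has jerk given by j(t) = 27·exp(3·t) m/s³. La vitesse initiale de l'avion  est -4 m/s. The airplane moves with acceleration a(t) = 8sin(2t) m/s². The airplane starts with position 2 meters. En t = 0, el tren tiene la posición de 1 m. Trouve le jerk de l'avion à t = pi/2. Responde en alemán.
Ausgehend von der Beschleunigung a(t) = 8·sin(2·t), nehmen wir 1 Ableitung. Durch Ableiten von der Beschleunigung erhalten wir den Ruck: j(t) = 16·cos(2·t). Aus der Gleichung für den Ruck j(t) = 16·cos(2·t), setzen wir t = pi/2 ein und erhalten j = -16.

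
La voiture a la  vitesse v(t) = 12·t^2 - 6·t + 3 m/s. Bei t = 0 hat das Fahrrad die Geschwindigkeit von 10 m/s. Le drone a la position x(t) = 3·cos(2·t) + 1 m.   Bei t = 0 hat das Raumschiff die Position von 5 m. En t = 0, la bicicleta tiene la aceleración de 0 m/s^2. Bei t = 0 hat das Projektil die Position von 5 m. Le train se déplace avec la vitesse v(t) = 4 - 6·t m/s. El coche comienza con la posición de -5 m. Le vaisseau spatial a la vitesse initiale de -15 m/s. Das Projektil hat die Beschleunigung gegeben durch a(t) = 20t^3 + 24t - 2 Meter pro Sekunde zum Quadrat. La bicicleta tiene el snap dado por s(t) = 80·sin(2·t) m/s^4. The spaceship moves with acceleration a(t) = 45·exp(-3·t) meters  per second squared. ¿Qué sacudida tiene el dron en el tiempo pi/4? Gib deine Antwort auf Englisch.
To solve this, we need to take 3 derivatives of our position equation x(t) = 3·cos(2·t) + 1. Differentiating position, we get velocity: v(t) = -6·sin(2·t). Differentiating velocity, we get acceleration: a(t) = -12·cos(2·t). Taking d/dt of a(t), we find j(t) = 24·sin(2·t). Using j(t) = 24·sin(2·t) and substituting t = pi/4, we find j = 24.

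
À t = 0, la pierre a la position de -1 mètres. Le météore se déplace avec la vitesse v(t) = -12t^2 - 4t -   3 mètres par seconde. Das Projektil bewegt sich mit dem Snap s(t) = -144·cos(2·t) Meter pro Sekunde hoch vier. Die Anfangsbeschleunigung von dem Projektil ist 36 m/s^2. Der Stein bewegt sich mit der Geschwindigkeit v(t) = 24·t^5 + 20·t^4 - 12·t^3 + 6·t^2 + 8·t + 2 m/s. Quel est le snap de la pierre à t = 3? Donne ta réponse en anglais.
To solve this, we need to take 3 derivatives of our velocity equation v(t) = 24·t^5 + 20·t^4 - 12·t^3 + 6·t^2 + 8·t + 2. The derivative of velocity gives acceleration: a(t) = 120·t^4 + 80·t^3 - 36·t^2 + 12·t + 8. Differentiating acceleration, we get jerk: j(t) = 480·t^3 + 240·t^2 - 72·t + 12. The derivative of jerk gives snap: s(t) = 1440·t^2 + 480·t - 72. From the given snap equation s(t) = 1440·t^2 + 480·t - 72, we substitute t = 3 to get s = 14328.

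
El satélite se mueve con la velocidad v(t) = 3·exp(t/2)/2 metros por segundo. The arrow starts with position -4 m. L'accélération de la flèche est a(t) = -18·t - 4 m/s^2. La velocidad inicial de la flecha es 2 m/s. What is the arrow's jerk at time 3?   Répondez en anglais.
We must differentiate our acceleration equation a(t) = -18·t - 4 1 time. The derivative of acceleration gives jerk: j(t) = -18. We have jerk j(t) = -18. Substituting t = 3: j(3) = -18.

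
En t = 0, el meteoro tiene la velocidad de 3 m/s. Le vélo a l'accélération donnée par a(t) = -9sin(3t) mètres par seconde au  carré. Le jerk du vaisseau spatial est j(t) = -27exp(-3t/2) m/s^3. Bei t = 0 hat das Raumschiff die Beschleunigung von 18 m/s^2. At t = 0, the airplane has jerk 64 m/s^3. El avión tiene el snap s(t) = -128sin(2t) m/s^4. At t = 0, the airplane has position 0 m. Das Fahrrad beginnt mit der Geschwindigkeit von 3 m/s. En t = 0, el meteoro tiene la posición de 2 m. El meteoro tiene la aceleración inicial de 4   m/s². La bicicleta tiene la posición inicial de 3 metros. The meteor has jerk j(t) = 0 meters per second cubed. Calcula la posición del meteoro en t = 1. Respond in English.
To find the answer, we compute 3 integrals of j(t) = 0. The integral of jerk, with a(0) = 4, gives acceleration: a(t) = 4. Finding the antiderivative of a(t) and using v(0) = 3: v(t) = 4·t + 3. Finding the integral of v(t) and using x(0) = 2: x(t) = 2·t^2 + 3·t + 2. We have position x(t) = 2·t^2 + 3·t + 2. Substituting t = 1: x(1) = 7.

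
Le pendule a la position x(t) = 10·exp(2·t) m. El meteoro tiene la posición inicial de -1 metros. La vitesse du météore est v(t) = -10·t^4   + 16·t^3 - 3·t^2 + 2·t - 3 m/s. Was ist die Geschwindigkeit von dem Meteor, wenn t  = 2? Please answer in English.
We have velocity v(t) = -10·t^4 + 16·t^3 - 3·t^2 + 2·t - 3. Substituting t = 2: v(2) = -43.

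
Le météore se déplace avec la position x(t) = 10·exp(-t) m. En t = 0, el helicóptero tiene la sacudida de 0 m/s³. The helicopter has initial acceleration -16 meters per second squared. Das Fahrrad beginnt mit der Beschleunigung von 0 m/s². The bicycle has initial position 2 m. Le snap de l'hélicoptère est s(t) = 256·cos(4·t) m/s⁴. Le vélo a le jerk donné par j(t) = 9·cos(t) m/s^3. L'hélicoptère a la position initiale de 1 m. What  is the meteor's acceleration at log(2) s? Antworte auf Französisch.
En partant de la position x(t) = 10·exp(-t), nous prenons 2 dérivées. En prenant d/dt de x(t), nous trouvons v(t) = -10·exp(-t). La dérivée de la vitesse donne l'accélération: a(t) = 10·exp(-t). En utilisant a(t) = 10·exp(-t) et en substituant t = log(2), nous trouvons a = 5.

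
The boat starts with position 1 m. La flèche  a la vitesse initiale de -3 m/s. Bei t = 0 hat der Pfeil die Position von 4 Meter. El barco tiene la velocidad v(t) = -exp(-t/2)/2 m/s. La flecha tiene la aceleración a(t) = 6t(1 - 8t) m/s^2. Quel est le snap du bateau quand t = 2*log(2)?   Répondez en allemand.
Um dies zu lösen, müssen wir 3 Ableitungen unserer Gleichung für die Geschwindigkeit v(t) = -exp(-t/2)/2 nehmen. Durch Ableiten von der Geschwindigkeit erhalten wir die Beschleunigung: a(t) = exp(-t/2)/4. Durch Ableiten von der Beschleunigung erhalten wir den Ruck: j(t) = -exp(-t/2)/8. Durch Ableiten von dem Ruck erhalten wir den Snap: s(t) = exp(-t/2)/16. Wir haben den Snap s(t) = exp(-t/2)/16. Durch Einsetzen von t = 2*log(2): s(2*log(2)) = 1/32.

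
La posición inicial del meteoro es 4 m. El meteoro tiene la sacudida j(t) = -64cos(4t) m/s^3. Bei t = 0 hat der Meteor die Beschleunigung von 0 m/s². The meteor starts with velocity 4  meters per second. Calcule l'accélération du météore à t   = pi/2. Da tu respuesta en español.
Necesitamos integrar nuestra ecuación de la sacudida j(t) = -64·cos(4·t) 1 vez. Integrando la sacudida y usando la condición inicial a(0) = 0, obtenemos a(t) = -16·sin(4·t). Tenemos la aceleración a(t) = -16·sin(4·t). Sustituyendo t = pi/2: a(pi/2) = 0.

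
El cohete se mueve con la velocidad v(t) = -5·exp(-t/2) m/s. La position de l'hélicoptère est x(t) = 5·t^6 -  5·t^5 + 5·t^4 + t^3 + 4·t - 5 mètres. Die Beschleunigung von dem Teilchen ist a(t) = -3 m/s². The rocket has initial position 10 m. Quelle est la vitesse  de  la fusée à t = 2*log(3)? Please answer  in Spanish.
Usando v(t) = -5·exp(-t/2) y sustituyendo t = 2*log(3), encontramos v = -5/3.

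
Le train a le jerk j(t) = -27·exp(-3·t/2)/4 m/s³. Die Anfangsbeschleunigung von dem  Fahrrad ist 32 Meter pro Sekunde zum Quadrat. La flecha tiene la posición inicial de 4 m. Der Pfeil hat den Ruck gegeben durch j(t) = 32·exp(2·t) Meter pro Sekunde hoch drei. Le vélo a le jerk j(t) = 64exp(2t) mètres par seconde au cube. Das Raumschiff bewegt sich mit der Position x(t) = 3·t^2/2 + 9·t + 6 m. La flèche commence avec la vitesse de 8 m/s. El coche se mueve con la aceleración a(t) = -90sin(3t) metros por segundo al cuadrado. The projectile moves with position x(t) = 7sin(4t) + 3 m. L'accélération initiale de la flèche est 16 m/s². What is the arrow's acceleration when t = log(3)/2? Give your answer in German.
Um dies zu lösen, müssen wir 1 Integral unserer Gleichung für den Ruck j(t) = 32·exp(2·t) finden. Das Integral von dem Ruck ist die Beschleunigung. Mit a(0) = 16 erhalten wir a(t) = 16·exp(2·t). Mit a(t) = 16·exp(2·t) und Einsetzen von t = log(3)/2, finden wir a = 48.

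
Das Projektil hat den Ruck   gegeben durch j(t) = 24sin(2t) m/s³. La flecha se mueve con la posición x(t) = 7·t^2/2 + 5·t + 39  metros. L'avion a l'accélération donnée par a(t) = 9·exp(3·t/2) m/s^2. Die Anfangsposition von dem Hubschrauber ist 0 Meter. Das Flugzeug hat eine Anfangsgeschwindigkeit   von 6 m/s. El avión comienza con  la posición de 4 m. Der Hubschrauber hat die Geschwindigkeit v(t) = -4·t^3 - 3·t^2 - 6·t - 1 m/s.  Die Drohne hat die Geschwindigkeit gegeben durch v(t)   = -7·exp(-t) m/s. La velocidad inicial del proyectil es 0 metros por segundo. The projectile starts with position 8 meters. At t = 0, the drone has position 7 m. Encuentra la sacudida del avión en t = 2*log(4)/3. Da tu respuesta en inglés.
To solve this, we need to take 1 derivative of our acceleration equation a(t) = 9·exp(3·t/2). Differentiating acceleration, we get jerk: j(t) = 27·exp(3·t/2)/2. We have jerk j(t) = 27·exp(3·t/2)/2. Substituting t = 2*log(4)/3: j(2*log(4)/3) = 54.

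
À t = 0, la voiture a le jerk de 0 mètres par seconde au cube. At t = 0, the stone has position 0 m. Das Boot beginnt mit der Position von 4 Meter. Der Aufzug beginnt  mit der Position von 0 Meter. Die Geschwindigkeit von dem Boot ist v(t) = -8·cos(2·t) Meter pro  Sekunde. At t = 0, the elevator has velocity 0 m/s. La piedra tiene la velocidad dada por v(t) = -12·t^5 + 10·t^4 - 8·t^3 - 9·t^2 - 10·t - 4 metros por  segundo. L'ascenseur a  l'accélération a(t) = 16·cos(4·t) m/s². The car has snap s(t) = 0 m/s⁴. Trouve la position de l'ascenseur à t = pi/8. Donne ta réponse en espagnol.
Necesitamos integrar nuestra ecuación de la aceleración a(t) = 16·cos(4·t) 2 veces. Tomando ∫a(t)dt y aplicando v(0) = 0, encontramos v(t) = 4·sin(4·t). La integral de la velocidad, con x(0) = 0, da la posición: x(t) = 1 - cos(4·t). Usando x(t) = 1 - cos(4·t) y sustituyendo t = pi/8, encontramos x = 1.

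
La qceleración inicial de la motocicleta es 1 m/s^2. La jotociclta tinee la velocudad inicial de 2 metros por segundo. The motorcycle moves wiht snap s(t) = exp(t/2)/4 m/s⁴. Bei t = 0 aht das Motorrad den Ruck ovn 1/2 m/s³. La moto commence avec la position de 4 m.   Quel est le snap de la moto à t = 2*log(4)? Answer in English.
From the given snap equation s(t) = exp(t/2)/4, we substitute t = 2*log(4) to get s = 1.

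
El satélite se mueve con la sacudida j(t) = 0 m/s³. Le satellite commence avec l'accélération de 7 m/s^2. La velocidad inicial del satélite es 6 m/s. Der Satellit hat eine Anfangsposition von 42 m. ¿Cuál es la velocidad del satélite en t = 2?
Partiendo de la sacudida j(t) = 0, tomamos 2 antiderivadas. La integral de la sacudida es la aceleración. Usando a(0) = 7, obtenemos a(t) = 7. La antiderivada de la aceleración, con v(0) = 6, da la velocidad: v(t) = 7·t + 6. Usando v(t) = 7·t + 6 y sustituyendo t = 2, encontramos v = 20.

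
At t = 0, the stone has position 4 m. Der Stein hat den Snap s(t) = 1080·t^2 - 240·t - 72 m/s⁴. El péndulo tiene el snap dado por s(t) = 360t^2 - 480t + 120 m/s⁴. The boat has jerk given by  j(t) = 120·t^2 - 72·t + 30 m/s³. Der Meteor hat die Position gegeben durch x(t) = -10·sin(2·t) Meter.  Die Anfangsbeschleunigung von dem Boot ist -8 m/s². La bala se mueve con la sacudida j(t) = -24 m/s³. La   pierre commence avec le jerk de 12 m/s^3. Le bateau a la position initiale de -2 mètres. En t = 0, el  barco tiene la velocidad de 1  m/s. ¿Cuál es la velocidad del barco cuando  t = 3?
Partiendo de la sacudida j(t) = 120·t^2 - 72·t + 30, tomamos 2 integrales. Tomando ∫j(t)dt y aplicando a(0) = -8, encontramos a(t) = 40·t^3 - 36·t^2 + 30·t - 8. La integral de la aceleración es la velocidad. Usando v(0) = 1, obtenemos v(t) = 10·t^4 - 12·t^3 + 15·t^2 - 8·t + 1. Usando v(t) = 10·t^4 - 12·t^3 + 15·t^2 - 8·t + 1 y sustituyendo t = 3, encontramos v = 598.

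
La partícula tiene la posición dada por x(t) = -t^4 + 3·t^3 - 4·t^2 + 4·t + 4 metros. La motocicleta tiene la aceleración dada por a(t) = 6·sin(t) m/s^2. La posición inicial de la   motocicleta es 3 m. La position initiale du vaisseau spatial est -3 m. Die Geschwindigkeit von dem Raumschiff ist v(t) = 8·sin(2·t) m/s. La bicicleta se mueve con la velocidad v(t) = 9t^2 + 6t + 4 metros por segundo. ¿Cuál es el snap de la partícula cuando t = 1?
Debemos derivar nuestra ecuación de la posición x(t) = -t^4 + 3·t^3 - 4·t^2 + 4·t + 4 4 veces. Derivando la posición, obtenemos la velocidad: v(t) = -4·t^3 + 9·t^2 - 8·t + 4. Derivando la velocidad, obtenemos la aceleración: a(t) = -12·t^2 + 18·t - 8. La derivada de la aceleración da la sacudida: j(t) = 18 - 24·t. Tomando d/dt de j(t), encontramos s(t) = -24. Usando s(t) = -24 y sustituyendo t = 1, encontramos s = -24.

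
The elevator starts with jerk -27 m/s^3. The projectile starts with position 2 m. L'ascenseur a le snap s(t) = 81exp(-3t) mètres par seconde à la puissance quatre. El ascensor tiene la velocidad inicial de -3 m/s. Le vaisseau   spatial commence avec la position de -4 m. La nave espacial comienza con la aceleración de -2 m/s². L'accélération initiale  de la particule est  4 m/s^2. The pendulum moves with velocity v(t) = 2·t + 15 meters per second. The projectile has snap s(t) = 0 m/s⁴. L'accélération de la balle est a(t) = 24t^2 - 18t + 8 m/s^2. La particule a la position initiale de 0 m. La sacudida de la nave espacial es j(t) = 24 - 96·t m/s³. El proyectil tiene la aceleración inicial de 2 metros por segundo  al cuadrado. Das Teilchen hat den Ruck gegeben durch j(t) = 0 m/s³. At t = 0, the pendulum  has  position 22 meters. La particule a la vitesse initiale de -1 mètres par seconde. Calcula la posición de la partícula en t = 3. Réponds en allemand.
Um dies zu lösen, müssen wir 3 Integrale unserer Gleichung für den Ruck j(t) = 0 finden. Die Stammfunktion von dem Ruck ist die Beschleunigung. Mit a(0) = 4 erhalten wir a(t) = 4. Das Integral von der Beschleunigung, mit v(0) = -1, ergibt die Geschwindigkeit: v(t) = 4·t - 1. Durch Integration von der Geschwindigkeit und Verwendung der Anfangsbedingung x(0) = 0, erhalten wir x(t) = 2·t^2 - t. Aus der Gleichung für die Position x(t) = 2·t^2 - t, setzen wir t = 3 ein und erhalten x = 15.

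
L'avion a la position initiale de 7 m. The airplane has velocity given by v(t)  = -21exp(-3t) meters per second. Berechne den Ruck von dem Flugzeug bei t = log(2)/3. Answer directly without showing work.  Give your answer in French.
j(log(2)/3) = -189/2.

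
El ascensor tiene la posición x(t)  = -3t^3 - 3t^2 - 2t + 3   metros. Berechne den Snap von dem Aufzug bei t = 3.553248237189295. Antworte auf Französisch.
Nous devons dériver notre équation de la position x(t) = -3·t^3 - 3·t^2 - 2·t + 3 4 fois. En prenant d/dt de x(t), nous trouvons v(t) = -9·t^2 - 6·t - 2. La dérivée de la vitesse donne l'accélération: a(t) = -18·t - 6. En dérivant l'accélération, nous obtenons le jerk: j(t) = -18. En dérivant le jerk, nous obtenons le snap: s(t) = 0. De l'équation du snap s(t) = 0, nous substituons t = 3.553248237189295 pour obtenir s = 0.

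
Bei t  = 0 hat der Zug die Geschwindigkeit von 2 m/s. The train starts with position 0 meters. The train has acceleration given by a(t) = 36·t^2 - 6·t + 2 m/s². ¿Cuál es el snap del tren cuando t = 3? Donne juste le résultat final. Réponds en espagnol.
La respuesta es 72.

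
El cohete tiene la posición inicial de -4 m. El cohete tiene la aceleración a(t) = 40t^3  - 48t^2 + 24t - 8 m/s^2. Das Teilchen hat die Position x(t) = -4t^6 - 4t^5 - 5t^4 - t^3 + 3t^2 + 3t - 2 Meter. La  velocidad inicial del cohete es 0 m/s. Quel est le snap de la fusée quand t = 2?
Nous devons dériver notre équation de l'accélération a(t) = 40·t^3 - 48·t^2 + 24·t - 8 2 fois. En dérivant l'accélération, nous obtenons le jerk: j(t) = 120·t^2 - 96·t + 24. En prenant d/dt de j(t), nous trouvons s(t) = 240·t - 96. De l'équation du snap s(t) = 240·t - 96, nous substituons t = 2 pour obtenir s = 384.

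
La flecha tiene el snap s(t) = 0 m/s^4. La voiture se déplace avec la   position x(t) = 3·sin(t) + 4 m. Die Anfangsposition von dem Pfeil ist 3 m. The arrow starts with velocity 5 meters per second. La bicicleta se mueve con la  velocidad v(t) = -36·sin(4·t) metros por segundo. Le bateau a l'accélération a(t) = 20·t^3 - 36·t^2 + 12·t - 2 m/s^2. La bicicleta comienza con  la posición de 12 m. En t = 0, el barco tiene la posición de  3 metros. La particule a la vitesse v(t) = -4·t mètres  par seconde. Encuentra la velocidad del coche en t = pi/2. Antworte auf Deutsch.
Wir müssen unsere Gleichung für die Position x(t) = 3·sin(t) + 4 1-mal ableiten. Mit d/dt von x(t) finden wir v(t) = 3·cos(t). Mit v(t) = 3·cos(t) und Einsetzen von t = pi/2, finden wir v = 0.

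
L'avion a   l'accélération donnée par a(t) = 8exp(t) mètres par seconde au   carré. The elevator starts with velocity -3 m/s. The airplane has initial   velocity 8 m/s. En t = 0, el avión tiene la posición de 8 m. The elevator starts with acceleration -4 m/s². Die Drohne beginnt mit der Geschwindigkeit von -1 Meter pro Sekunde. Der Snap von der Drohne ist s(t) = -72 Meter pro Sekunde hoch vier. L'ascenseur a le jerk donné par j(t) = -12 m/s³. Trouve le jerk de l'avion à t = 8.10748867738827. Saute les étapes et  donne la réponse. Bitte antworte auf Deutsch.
Die Antwort ist 26553.8551380291.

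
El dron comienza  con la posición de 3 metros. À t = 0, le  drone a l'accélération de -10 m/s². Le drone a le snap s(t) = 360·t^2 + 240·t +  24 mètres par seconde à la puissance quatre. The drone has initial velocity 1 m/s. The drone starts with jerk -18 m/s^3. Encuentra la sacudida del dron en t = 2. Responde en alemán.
Ausgehend von dem Snap s(t) = 360·t^2 + 240·t + 24, nehmen wir 1 Stammfunktion. Durch Integration von dem Snap und Verwendung der Anfangsbedingung j(0) = -18, erhalten wir j(t) = 120·t^3 + 120·t^2 + 24·t - 18. Mit j(t) = 120·t^3 + 120·t^2 + 24·t - 18 und Einsetzen von t = 2, finden wir j = 1470.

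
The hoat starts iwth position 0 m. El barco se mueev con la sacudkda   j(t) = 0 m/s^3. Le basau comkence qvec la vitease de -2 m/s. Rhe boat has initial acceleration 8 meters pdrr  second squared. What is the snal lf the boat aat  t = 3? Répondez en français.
En partant du jerk j(t) = 0, nous prenons 1 dérivée. En dérivant le jerk, nous obtenons le snap: s(t) = 0. En utilisant s(t) = 0 et en substituant t = 3, nous trouvons s = 0.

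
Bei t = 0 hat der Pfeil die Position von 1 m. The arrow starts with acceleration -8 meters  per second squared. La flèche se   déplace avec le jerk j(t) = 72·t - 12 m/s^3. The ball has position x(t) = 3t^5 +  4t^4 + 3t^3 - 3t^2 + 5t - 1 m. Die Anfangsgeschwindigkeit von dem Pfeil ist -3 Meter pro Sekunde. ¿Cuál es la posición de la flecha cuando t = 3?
Necesitamos integrar nuestra ecuación de la sacudida j(t) = 72·t - 12 3 veces. Integrando la sacudida y usando la condición inicial a(0) = -8, obtenemos a(t) = 36·t^2 - 12·t - 8. La integral de la aceleración es la velocidad. Usando v(0) = -3, obtenemos v(t) = 12·t^3 - 6·t^2 - 8·t - 3. Integrando la velocidad y usando la condición inicial x(0) = 1, obtenemos x(t) = 3·t^4 - 2·t^3 - 4·t^2 - 3·t + 1. De la ecuación de la posición x(t) = 3·t^4 - 2·t^3 - 4·t^2 - 3·t + 1, sustituimos t = 3 para obtener x = 145.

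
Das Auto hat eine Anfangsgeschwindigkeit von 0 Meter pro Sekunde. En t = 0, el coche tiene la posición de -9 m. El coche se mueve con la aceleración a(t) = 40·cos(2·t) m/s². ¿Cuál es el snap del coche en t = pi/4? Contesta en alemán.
Wir müssen unsere Gleichung für die Beschleunigung a(t) = 40·cos(2·t) 2-mal ableiten. Die Ableitung von der Beschleunigung ergibt den Ruck: j(t) = -80·sin(2·t). Die Ableitung von dem Ruck ergibt den Snap: s(t) = -160·cos(2·t). Wir haben den Snap s(t) = -160·cos(2·t). Durch Einsetzen von t = pi/4: s(pi/4) = 0.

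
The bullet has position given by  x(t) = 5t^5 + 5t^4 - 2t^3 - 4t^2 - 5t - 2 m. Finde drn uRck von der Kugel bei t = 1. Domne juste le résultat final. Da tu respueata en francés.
À t = 1, j = 408.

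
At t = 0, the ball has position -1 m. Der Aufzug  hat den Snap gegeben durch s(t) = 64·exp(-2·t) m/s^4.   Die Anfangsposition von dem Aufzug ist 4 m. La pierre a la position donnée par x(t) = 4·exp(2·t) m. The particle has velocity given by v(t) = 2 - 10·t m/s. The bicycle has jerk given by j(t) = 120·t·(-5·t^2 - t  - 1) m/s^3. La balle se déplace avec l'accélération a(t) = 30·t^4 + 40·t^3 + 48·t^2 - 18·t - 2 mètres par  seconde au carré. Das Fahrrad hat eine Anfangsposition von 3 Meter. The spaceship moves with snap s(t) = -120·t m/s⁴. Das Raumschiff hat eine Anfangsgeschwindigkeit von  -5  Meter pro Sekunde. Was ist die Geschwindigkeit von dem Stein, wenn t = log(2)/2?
Ausgehend von der Position x(t) = 4·exp(2·t), nehmen wir 1 Ableitung. Mit d/dt von x(t) finden wir v(t) = 8·exp(2·t). Aus der Gleichung für die Geschwindigkeit v(t) = 8·exp(2·t), setzen wir t = log(2)/2 ein und erhalten v = 16.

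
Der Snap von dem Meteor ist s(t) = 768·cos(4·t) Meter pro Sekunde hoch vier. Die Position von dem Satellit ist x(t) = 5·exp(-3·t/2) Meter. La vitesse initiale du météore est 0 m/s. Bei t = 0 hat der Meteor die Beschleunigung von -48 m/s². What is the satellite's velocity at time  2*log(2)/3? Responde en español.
Debemos derivar nuestra ecuación de la posición x(t) = 5·exp(-3·t/2) 1 vez. Tomando d/dt de x(t), encontramos v(t) = -15·exp(-3·t/2)/2. Usando v(t) = -15·exp(-3·t/2)/2 y sustituyendo t = 2*log(2)/3, encontramos v = -15/4.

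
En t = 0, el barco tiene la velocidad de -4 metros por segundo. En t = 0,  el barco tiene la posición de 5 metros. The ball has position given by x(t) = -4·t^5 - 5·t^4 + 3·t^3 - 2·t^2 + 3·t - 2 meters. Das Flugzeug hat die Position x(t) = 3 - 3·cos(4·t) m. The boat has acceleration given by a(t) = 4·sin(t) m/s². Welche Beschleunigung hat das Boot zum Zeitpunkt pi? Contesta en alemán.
Wir haben die Beschleunigung a(t) = 4·sin(t). Durch Einsetzen von t = pi: a(pi) = 0.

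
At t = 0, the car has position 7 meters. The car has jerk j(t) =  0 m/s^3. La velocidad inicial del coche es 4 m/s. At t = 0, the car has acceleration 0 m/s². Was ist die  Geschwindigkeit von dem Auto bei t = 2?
Wir müssen die Stammfunktion unserer Gleichung für den Ruck j(t) = 0 2-mal finden. Mit ∫j(t)dt und Anwendung von a(0) = 0, finden wir a(t) = 0. Durch Integration von der Beschleunigung und Verwendung der Anfangsbedingung v(0) = 4, erhalten wir v(t) = 4. Wir haben die Geschwindigkeit v(t) = 4. Durch Einsetzen von t = 2: v(2) = 4.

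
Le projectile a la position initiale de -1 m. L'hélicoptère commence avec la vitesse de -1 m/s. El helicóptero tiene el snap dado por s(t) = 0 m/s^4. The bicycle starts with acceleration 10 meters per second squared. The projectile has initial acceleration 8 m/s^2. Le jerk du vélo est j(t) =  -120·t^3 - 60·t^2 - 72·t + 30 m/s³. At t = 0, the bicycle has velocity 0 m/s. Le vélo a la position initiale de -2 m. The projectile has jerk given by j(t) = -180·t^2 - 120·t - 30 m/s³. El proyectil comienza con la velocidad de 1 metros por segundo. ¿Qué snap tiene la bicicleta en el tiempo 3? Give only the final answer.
En t = 3, s = -3672.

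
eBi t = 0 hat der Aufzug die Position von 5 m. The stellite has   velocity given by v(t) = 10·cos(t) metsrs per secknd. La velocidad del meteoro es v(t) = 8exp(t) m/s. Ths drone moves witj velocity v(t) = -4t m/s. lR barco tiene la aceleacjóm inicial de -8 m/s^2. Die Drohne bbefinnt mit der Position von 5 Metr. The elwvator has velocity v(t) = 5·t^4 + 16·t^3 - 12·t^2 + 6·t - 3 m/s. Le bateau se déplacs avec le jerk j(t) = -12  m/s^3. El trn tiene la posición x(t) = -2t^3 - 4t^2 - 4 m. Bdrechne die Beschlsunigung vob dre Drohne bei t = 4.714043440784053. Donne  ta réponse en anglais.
Starting from velocity v(t) = -4·t, we take 1 derivative. The derivative of velocity gives acceleration: a(t) = -4. From the given acceleration equation a(t) = -4, we substitute t = 4.714043440784053 to get a = -4.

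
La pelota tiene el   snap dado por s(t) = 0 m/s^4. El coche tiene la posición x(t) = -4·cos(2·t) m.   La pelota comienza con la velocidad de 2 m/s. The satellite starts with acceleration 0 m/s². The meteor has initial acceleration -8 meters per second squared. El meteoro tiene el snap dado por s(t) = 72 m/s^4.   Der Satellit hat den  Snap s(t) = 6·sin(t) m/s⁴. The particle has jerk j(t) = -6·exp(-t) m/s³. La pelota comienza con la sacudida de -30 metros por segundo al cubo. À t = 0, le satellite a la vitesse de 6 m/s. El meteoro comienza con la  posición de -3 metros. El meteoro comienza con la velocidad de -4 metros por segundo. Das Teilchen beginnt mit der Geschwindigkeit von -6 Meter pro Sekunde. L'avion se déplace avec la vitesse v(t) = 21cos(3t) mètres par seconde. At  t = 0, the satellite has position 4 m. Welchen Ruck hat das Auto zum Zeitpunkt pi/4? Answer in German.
Wir müssen unsere Gleichung für die Position x(t) = -4·cos(2·t) 3-mal ableiten. Durch Ableiten von der Position erhalten wir die Geschwindigkeit: v(t) = 8·sin(2·t). Die Ableitung von der Geschwindigkeit ergibt die Beschleunigung: a(t) = 16·cos(2·t). Mit d/dt von a(t) finden wir j(t) = -32·sin(2·t). Aus der Gleichung für den Ruck j(t) = -32·sin(2·t), setzen wir t = pi/4 ein und erhalten j = -32.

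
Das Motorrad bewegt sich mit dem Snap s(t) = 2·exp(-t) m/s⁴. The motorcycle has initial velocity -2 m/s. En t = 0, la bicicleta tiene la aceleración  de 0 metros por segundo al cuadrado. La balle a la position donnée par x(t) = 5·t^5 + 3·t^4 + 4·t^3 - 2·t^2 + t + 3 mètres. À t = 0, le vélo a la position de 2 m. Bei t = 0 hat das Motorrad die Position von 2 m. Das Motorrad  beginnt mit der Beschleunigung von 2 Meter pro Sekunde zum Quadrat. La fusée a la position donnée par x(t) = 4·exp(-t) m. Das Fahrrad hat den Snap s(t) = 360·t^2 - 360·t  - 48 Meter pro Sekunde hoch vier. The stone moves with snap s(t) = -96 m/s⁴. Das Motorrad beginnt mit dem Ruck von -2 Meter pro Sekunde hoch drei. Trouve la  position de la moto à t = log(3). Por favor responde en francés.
En partant du snap s(t) = 2·exp(-t), nous prenons 4 primitives. L'intégrale du snap est le jerk. En utilisant j(0) = -2, nous obtenons j(t) = -2·exp(-t). L'intégrale du jerk, avec a(0) = 2, donne l'accélération: a(t) = 2·exp(-t). La primitive de l'accélération, avec v(0) = -2, donne la vitesse: v(t) = -2·exp(-t). En intégrant la vitesse et en utilisant la condition initiale x(0) = 2, nous obtenons x(t) = 2·exp(-t). De l'équation de la position x(t) = 2·exp(-t), nous substituons t = log(3) pour obtenir x = 2/3.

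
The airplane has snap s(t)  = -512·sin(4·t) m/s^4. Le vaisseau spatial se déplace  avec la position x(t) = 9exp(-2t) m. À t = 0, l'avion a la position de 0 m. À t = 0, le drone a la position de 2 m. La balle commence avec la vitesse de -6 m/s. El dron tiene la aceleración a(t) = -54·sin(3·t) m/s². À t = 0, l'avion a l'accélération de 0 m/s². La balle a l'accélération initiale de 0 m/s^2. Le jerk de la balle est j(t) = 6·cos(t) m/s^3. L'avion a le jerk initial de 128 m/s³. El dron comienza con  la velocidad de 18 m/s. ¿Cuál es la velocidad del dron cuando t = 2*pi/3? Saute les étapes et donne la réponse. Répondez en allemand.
Die Geschwindigkeit bei t = 2*pi/3 ist v = 18.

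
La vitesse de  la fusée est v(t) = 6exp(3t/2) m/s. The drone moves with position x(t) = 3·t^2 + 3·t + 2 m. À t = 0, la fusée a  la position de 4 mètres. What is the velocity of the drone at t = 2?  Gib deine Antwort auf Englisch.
Starting from position x(t) = 3·t^2 + 3·t + 2, we take 1 derivative. The derivative of position gives velocity: v(t) = 6·t + 3. Using v(t) = 6·t + 3 and substituting t = 2, we find v = 15.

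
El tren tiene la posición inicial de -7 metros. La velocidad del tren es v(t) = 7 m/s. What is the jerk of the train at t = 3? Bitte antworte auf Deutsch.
Wir müssen unsere Gleichung für die Geschwindigkeit v(t) = 7 2-mal ableiten. Mit d/dt von v(t) finden wir a(t) = 0. Mit d/dt von a(t) finden wir j(t) = 0. Aus der Gleichung für den Ruck j(t) = 0, setzen wir t = 3 ein und erhalten j = 0.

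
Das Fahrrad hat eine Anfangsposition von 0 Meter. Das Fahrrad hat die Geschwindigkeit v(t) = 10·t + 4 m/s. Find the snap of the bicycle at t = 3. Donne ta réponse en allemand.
Ausgehend von der Geschwindigkeit v(t) = 10·t + 4, nehmen wir 3 Ableitungen. Mit d/dt von v(t) finden wir a(t) = 10. Durch Ableiten von der Beschleunigung erhalten wir den Ruck: j(t) = 0. Durch Ableiten von dem Ruck erhalten wir den Snap: s(t) = 0. Wir haben den Snap s(t) = 0. Durch Einsetzen von t = 3: s(3) = 0.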